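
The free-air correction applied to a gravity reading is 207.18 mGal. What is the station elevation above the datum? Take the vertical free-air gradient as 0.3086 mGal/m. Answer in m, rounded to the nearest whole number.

671

h = 207.18 / 0.3086 = 671.35 m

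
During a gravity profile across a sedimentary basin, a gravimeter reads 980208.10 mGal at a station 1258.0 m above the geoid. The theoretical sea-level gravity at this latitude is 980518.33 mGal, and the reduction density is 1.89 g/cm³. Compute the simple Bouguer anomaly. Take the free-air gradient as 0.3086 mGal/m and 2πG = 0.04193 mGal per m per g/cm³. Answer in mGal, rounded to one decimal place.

Free-air correction = 0.3086 × 1258.0 = 388.22 mGal
Free-air anomaly = 980208.10 − 980518.33 + (388.22) = 77.99 mGal
Bouguer slab correction = 0.04193 × 1.89 × 1258.0 = 99.69 mGal
Simple Bouguer anomaly = 77.99 − (99.69) = -21.70 mGal

-21.7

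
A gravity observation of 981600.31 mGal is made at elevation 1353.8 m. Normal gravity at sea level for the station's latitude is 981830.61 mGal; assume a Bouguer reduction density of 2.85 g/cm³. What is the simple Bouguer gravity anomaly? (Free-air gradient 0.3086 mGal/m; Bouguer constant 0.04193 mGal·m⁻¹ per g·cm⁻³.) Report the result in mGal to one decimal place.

Free-air correction = 0.3086 × 1353.8 = 417.78 mGal
Free-air anomaly = 981600.31 − 981830.61 + (417.78) = 187.48 mGal
Bouguer slab correction = 0.04193 × 2.85 × 1353.8 = 161.78 mGal
Simple Bouguer anomaly = 187.48 − (161.78) = 25.70 mGal

25.7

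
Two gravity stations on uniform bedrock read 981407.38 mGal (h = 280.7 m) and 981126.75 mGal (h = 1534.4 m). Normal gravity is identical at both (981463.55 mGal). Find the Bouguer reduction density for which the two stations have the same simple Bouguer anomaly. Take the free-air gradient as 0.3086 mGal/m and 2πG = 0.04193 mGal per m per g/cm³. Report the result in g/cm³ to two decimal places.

Δg_obs = 981126.75 − 981407.38 = -280.63 mGal over Δh = 1534.4 − 280.7 = 1253.7 m
Equal Bouguer anomalies ⇒ Δg_obs + (0.3086 − 0.04193ρ)·Δh = 0
0.3086 − 0.04193ρ = −Δg_obs/Δh = 0.22384
ρ = (0.3086 − 0.22384) / 0.04193 = 2.02 g/cm³

2.02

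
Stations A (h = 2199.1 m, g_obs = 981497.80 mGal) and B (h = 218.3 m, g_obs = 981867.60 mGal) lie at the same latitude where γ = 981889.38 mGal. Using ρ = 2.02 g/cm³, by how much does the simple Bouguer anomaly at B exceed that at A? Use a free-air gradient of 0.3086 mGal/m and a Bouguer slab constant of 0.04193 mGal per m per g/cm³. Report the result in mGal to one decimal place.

Δg_SB(A) = 981497.80 − 981889.38 + 0.3086×2199.1 − 0.04193×2.02×2199.1 = 100.80 mGal
Δg_SB(B) = 981867.60 − 981889.38 + 0.3086×218.3 − 0.04193×2.02×218.3 = 27.10 mGal
Difference = 27.10 − (100.80) = -73.70 mGal

-73.7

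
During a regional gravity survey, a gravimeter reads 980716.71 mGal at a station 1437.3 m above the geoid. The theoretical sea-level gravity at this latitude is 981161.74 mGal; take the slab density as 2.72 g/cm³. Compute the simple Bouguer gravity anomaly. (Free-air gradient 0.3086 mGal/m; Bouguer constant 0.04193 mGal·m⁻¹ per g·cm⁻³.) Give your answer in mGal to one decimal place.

Free-air correction = 0.3086 × 1437.3 = 443.55 mGal
Free-air anomaly = 980716.71 − 981161.74 + (443.55) = -1.48 mGal
Bouguer slab correction = 0.04193 × 2.72 × 1437.3 = 163.92 mGal
Simple Bouguer anomaly = -1.48 − (163.92) = -165.40 mGal

-165.4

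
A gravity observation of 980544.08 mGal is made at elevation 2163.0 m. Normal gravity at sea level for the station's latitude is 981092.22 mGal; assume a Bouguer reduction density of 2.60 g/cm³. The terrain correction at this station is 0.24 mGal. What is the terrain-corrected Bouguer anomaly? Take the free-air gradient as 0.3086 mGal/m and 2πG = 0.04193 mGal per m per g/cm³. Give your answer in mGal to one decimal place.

-116.2

Free-air correction = 0.3086 × 2163.0 = 667.50 mGal
Free-air anomaly = 980544.08 − 981092.22 + (667.50) = 119.36 mGal
Bouguer slab correction = 0.04193 × 2.60 × 2163.0 = 235.81 mGal
Simple Bouguer anomaly = 119.36 − (235.81) = -116.45 mGal
Complete Bouguer anomaly = -116.45 + 0.24 = -116.21 mGal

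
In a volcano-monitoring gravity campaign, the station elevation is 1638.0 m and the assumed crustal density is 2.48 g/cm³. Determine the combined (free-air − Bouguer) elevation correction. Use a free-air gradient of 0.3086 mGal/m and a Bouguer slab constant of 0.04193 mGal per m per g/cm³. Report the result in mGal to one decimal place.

Combined gradient = 0.3086 − 0.04193 × 2.48 = 0.2046136 mGal/m
Combined elevation correction = 0.2046136 × 1638.0 = 335.2 mGal

335.2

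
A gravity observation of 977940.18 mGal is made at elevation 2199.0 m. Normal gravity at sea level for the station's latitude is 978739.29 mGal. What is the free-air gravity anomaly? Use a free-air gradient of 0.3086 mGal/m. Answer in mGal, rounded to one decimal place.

Free-air correction = 0.3086 × 2199.0 = 678.61 mGal
Free-air anomaly = 977940.18 − 978739.29 + (678.61) = -120.50 mGal

-120.5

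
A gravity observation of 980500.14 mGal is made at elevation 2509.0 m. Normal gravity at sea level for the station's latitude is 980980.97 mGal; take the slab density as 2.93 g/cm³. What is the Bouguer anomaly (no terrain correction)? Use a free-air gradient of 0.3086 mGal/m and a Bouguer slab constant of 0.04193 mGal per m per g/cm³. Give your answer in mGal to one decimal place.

Free-air correction = 0.3086 × 2509.0 = 774.28 mGal
Free-air anomaly = 980500.14 − 980980.97 + (774.28) = 293.45 mGal
Bouguer slab correction = 0.04193 × 2.93 × 2509.0 = 308.24 mGal
Simple Bouguer anomaly = 293.45 − (308.24) = -14.79 mGal

-14.8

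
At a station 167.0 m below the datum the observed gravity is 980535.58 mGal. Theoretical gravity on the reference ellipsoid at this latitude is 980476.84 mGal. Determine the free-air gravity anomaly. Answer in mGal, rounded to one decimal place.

7.2

Free-air correction = 0.3086 × -167.0 = -51.54 mGal
Free-air anomaly = 980535.58 − 980476.84 + (-51.54) = 7.20 mGal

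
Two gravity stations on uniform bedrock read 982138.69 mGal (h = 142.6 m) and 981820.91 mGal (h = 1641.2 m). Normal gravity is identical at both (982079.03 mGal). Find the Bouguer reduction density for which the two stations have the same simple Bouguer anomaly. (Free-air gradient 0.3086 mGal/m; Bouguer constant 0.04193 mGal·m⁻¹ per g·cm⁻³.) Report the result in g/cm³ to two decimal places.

2.30

Δg_obs = 981820.91 − 982138.69 = -317.78 mGal over Δh = 1641.2 − 142.6 = 1498.6 m
Equal Bouguer anomalies ⇒ Δg_obs + (0.3086 − 0.04193ρ)·Δh = 0
0.3086 − 0.04193ρ = −Δg_obs/Δh = 0.21205
ρ = (0.3086 − 0.21205) / 0.04193 = 2.30 g/cm³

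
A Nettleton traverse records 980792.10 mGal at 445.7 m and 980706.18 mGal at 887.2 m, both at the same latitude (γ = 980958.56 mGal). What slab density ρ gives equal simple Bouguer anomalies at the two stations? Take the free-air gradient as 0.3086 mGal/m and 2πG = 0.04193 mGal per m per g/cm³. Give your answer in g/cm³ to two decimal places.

2.72

Δg_obs = 980706.18 − 980792.10 = -85.92 mGal over Δh = 887.2 − 445.7 = 441.5 m
Equal Bouguer anomalies ⇒ Δg_obs + (0.3086 − 0.04193ρ)·Δh = 0
0.3086 − 0.04193ρ = −Δg_obs/Δh = 0.19461
ρ = (0.3086 − 0.19461) / 0.04193 = 2.72 g/cm³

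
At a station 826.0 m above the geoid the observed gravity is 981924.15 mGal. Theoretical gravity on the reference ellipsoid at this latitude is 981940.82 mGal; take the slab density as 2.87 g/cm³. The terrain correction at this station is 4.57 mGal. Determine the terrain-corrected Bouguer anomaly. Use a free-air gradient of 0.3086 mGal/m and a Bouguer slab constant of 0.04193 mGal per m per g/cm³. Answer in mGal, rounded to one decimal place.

143.4

Free-air correction = 0.3086 × 826.0 = 254.90 mGal
Free-air anomaly = 981924.15 − 981940.82 + (254.90) = 238.23 mGal
Bouguer slab correction = 0.04193 × 2.87 × 826.0 = 99.40 mGal
Simple Bouguer anomaly = 238.23 − (99.40) = 138.83 mGal
Complete Bouguer anomaly = 138.83 + 4.57 = 143.40 mGal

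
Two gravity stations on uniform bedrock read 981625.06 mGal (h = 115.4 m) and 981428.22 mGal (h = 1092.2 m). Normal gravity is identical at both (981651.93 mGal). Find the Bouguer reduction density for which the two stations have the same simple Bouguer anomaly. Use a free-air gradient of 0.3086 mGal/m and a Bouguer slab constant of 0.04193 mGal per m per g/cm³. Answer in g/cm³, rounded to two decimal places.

Δg_obs = 981428.22 − 981625.06 = -196.84 mGal over Δh = 1092.2 − 115.4 = 976.8 m
Equal Bouguer anomalies ⇒ Δg_obs + (0.3086 − 0.04193ρ)·Δh = 0
0.3086 − 0.04193ρ = −Δg_obs/Δh = 0.20152
ρ = (0.3086 − 0.20152) / 0.04193 = 2.55 g/cm³

2.55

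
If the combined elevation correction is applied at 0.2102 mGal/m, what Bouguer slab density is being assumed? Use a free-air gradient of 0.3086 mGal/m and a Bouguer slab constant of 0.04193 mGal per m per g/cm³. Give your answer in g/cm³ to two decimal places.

0.2102 = 0.3086 − 0.04193 × ρ
ρ = (0.3086 − 0.2102) / 0.04193 = 2.35 g/cm³

2.35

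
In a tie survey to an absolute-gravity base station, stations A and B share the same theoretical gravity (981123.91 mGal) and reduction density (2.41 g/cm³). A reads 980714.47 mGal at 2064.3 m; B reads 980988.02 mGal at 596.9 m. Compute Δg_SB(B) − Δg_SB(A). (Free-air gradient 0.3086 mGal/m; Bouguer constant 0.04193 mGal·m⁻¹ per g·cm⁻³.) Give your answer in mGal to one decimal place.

-31.0

Δg_SB(A) = 980714.47 − 981123.91 + 0.3086×2064.3 − 0.04193×2.41×2064.3 = 19.00 mGal
Δg_SB(B) = 980988.02 − 981123.91 + 0.3086×596.9 − 0.04193×2.41×596.9 = -12.00 mGal
Difference = -12.00 − (19.00) = -31.00 mGal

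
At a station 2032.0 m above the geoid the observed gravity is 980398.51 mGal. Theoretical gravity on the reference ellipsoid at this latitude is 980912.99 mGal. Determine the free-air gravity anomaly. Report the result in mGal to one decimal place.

Free-air correction = 0.3086 × 2032.0 = 627.08 mGal
Free-air anomaly = 980398.51 − 980912.99 + (627.08) = 112.60 mGal

112.6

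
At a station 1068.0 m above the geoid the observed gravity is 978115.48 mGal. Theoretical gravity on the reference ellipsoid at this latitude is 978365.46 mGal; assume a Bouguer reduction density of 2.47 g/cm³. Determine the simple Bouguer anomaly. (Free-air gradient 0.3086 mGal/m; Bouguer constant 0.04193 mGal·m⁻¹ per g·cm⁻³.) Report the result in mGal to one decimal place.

Free-air correction = 0.3086 × 1068.0 = 329.58 mGal
Free-air anomaly = 978115.48 − 978365.46 + (329.58) = 79.60 mGal
Bouguer slab correction = 0.04193 × 2.47 × 1068.0 = 110.61 mGal
Simple Bouguer anomaly = 79.60 − (110.61) = -31.01 mGal

-31.0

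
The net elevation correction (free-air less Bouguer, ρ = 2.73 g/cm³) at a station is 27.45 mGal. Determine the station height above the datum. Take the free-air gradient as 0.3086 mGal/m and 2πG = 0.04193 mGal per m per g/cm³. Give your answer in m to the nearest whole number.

Combined gradient = 0.3086 − 0.04193 × 2.73 = 0.1941311 mGal/m
h = 27.45 / 0.1941311 = 141.40 m

141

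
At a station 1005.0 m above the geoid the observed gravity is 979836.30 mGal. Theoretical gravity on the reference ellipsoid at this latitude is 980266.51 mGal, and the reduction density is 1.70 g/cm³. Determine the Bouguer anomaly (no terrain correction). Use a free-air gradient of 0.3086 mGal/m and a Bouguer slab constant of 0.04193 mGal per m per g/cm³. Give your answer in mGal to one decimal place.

-191.7

Free-air correction = 0.3086 × 1005.0 = 310.14 mGal
Free-air anomaly = 979836.30 − 980266.51 + (310.14) = -120.07 mGal
Bouguer slab correction = 0.04193 × 1.70 × 1005.0 = 71.64 mGal
Simple Bouguer anomaly = -120.07 − (71.64) = -191.71 mGal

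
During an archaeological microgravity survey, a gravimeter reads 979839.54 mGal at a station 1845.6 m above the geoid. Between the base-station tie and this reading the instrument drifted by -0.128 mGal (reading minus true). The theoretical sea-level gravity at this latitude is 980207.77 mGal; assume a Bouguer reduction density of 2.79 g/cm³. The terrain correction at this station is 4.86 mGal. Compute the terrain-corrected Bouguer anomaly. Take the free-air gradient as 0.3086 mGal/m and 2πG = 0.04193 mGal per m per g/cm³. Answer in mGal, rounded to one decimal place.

-9.6

Drift-corrected reading = 979839.54 − (-0.128) = 979839.668 mGal
Free-air correction = 0.3086 × 1845.6 = 569.55 mGal
Free-air anomaly = 979839.668 − 980207.77 + (569.55) = 201.448 mGal
Bouguer slab correction = 0.04193 × 2.79 × 1845.6 = 215.91 mGal
Simple Bouguer anomaly = 201.448 − (215.91) = -14.462 mGal
Complete Bouguer anomaly = -14.462 + 4.86 = -9.602 mGal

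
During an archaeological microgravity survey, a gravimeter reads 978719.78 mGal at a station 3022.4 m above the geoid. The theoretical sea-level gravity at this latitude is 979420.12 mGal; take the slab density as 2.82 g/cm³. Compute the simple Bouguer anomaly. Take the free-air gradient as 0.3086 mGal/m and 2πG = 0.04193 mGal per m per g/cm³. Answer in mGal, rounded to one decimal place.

-125.0

Free-air correction = 0.3086 × 3022.4 = 932.71 mGal
Free-air anomaly = 978719.78 − 979420.12 + (932.71) = 232.37 mGal
Bouguer slab correction = 0.04193 × 2.82 × 3022.4 = 357.38 mGal
Simple Bouguer anomaly = 232.37 − (357.38) = -125.01 mGal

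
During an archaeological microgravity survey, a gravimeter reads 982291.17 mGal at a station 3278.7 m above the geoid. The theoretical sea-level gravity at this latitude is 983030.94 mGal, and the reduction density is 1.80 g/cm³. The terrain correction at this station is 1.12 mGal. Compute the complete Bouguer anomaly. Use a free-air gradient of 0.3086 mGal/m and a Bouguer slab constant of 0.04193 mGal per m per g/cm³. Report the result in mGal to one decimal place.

25.7

Free-air correction = 0.3086 × 3278.7 = 1011.81 mGal
Free-air anomaly = 982291.17 − 983030.94 + (1011.81) = 272.04 mGal
Bouguer slab correction = 0.04193 × 1.80 × 3278.7 = 247.46 mGal
Simple Bouguer anomaly = 272.04 − (247.46) = 24.58 mGal
Complete Bouguer anomaly = 24.58 + 1.12 = 25.70 mGal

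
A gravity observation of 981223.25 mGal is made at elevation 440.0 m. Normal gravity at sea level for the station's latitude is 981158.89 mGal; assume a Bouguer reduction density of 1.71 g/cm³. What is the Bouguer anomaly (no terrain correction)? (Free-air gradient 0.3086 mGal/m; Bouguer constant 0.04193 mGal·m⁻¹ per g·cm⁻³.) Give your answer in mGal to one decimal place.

168.6

Free-air correction = 0.3086 × 440.0 = 135.78 mGal
Free-air anomaly = 981223.25 − 981158.89 + (135.78) = 200.14 mGal
Bouguer slab correction = 0.04193 × 1.71 × 440.0 = 31.55 mGal
Simple Bouguer anomaly = 200.14 − (31.55) = 168.59 mGal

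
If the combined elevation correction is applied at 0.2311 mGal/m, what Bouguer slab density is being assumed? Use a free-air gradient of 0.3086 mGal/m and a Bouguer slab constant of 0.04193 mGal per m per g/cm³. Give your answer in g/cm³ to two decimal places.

1.85

0.2311 = 0.3086 − 0.04193 × ρ
ρ = (0.3086 − 0.2311) / 0.04193 = 1.85 g/cm³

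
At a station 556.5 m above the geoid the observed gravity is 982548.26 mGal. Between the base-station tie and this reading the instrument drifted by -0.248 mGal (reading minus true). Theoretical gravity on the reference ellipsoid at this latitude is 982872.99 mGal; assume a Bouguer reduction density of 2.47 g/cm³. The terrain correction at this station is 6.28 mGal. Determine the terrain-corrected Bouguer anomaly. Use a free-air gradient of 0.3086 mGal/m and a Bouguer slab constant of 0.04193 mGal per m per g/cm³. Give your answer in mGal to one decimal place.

Drift-corrected reading = 982548.26 − (-0.248) = 982548.508 mGal
Free-air correction = 0.3086 × 556.5 = 171.74 mGal
Free-air anomaly = 982548.508 − 982872.99 + (171.74) = -152.742 mGal
Bouguer slab correction = 0.04193 × 2.47 × 556.5 = 57.64 mGal
Simple Bouguer anomaly = -152.742 − (57.64) = -210.382 mGal
Complete Bouguer anomaly = -210.382 + 6.28 = -204.102 mGal

-204.1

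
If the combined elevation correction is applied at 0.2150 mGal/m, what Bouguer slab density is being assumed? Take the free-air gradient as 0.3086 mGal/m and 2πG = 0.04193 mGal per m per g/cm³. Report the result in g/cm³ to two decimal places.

2.23

0.2150 = 0.3086 − 0.04193 × ρ
ρ = (0.3086 − 0.2150) / 0.04193 = 2.23 g/cm³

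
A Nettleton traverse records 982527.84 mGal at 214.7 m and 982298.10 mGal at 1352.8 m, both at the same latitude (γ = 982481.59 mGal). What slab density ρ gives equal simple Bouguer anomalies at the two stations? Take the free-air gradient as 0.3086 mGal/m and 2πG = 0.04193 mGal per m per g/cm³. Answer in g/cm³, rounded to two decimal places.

Δg_obs = 982298.10 − 982527.84 = -229.74 mGal over Δh = 1352.8 − 214.7 = 1138.1 m
Equal Bouguer anomalies ⇒ Δg_obs + (0.3086 − 0.04193ρ)·Δh = 0
0.3086 − 0.04193ρ = −Δg_obs/Δh = 0.20186
ρ = (0.3086 − 0.20186) / 0.04193 = 2.55 g/cm³

2.55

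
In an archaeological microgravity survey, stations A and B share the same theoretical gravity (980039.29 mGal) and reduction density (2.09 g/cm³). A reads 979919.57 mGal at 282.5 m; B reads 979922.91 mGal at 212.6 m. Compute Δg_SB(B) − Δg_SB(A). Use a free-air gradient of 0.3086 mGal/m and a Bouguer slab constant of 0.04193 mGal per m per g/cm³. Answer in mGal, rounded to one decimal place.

-12.1

Δg_SB(A) = 979919.57 − 980039.29 + 0.3086×282.5 − 0.04193×2.09×282.5 = -57.30 mGal
Δg_SB(B) = 979922.91 − 980039.29 + 0.3086×212.6 − 0.04193×2.09×212.6 = -69.40 mGal
Difference = -69.40 − (-57.30) = -12.10 mGal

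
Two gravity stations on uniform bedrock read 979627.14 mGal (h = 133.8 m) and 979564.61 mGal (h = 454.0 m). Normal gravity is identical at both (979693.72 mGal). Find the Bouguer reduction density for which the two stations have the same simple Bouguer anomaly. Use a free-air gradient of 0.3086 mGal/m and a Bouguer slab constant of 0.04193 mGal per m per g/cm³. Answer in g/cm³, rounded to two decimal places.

2.70

Δg_obs = 979564.61 − 979627.14 = -62.53 mGal over Δh = 454.0 − 133.8 = 320.2 m
Equal Bouguer anomalies ⇒ Δg_obs + (0.3086 − 0.04193ρ)·Δh = 0
0.3086 − 0.04193ρ = −Δg_obs/Δh = 0.19528
ρ = (0.3086 − 0.19528) / 0.04193 = 2.70 g/cm³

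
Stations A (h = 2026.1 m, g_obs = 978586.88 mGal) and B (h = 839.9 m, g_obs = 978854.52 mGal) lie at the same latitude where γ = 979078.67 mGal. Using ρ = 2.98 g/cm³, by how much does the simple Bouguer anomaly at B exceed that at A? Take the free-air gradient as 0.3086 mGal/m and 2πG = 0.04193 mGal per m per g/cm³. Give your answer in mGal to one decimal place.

Δg_SB(A) = 978586.88 − 979078.67 + 0.3086×2026.1 − 0.04193×2.98×2026.1 = -119.70 mGal
Δg_SB(B) = 978854.52 − 979078.67 + 0.3086×839.9 − 0.04193×2.98×839.9 = -69.90 mGal
Difference = -69.90 − (-119.70) = 49.80 mGal

49.8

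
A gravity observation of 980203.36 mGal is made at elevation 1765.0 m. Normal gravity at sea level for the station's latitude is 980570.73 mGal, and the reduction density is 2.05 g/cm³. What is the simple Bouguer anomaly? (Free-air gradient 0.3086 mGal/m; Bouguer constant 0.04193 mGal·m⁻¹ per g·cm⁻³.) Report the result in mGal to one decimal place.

25.6

Free-air correction = 0.3086 × 1765.0 = 544.68 mGal
Free-air anomaly = 980203.36 − 980570.73 + (544.68) = 177.31 mGal
Bouguer slab correction = 0.04193 × 2.05 × 1765.0 = 151.71 mGal
Simple Bouguer anomaly = 177.31 − (151.71) = 25.60 mGal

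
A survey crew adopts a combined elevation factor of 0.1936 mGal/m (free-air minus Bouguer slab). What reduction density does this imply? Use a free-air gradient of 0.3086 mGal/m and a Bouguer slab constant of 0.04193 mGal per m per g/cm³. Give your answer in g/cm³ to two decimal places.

2.74

0.1936 = 0.3086 − 0.04193 × ρ
ρ = (0.3086 − 0.1936) / 0.04193 = 2.74 g/cm³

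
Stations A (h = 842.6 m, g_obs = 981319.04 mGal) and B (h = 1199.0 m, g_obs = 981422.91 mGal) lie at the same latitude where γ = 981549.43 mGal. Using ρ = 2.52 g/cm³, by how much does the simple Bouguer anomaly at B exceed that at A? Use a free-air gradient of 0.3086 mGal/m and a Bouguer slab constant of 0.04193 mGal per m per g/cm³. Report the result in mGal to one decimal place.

Δg_SB(A) = 981319.04 − 981549.43 + 0.3086×842.6 − 0.04193×2.52×842.6 = -59.40 mGal
Δg_SB(B) = 981422.91 − 981549.43 + 0.3086×1199.0 − 0.04193×2.52×1199.0 = 116.80 mGal
Difference = 116.80 − (-59.40) = 176.20 mGal

176.2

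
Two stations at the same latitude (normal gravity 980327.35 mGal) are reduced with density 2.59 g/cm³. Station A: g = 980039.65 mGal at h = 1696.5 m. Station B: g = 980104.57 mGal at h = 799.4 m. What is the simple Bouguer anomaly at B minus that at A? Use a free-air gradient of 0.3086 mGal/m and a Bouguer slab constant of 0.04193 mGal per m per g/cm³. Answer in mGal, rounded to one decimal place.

Δg_SB(A) = 980039.65 − 980327.35 + 0.3086×1696.5 − 0.04193×2.59×1696.5 = 51.60 mGal
Δg_SB(B) = 980104.57 − 980327.35 + 0.3086×799.4 − 0.04193×2.59×799.4 = -62.90 mGal
Difference = -62.90 − (51.60) = -114.50 mGal

-114.5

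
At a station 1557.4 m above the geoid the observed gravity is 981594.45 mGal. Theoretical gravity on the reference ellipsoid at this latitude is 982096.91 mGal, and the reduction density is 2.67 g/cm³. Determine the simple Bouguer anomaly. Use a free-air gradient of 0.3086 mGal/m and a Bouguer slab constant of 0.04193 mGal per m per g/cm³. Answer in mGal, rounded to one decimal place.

-196.2

Free-air correction = 0.3086 × 1557.4 = 480.61 mGal
Free-air anomaly = 981594.45 − 982096.91 + (480.61) = -21.85 mGal
Bouguer slab correction = 0.04193 × 2.67 × 1557.4 = 174.36 mGal
Simple Bouguer anomaly = -21.85 − (174.36) = -196.21 mGal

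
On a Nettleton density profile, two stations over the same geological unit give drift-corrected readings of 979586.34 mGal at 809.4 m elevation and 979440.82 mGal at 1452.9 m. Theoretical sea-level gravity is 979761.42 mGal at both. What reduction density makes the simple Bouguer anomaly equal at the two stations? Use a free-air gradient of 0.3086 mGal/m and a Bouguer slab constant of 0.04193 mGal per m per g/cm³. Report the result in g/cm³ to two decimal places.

1.97

Δg_obs = 979440.82 − 979586.34 = -145.52 mGal over Δh = 1452.9 − 809.4 = 643.5 m
Equal Bouguer anomalies ⇒ Δg_obs + (0.3086 − 0.04193ρ)·Δh = 0
0.3086 − 0.04193ρ = −Δg_obs/Δh = 0.22614
ρ = (0.3086 − 0.22614) / 0.04193 = 1.97 g/cm³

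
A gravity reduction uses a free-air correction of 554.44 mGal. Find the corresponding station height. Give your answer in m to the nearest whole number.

1797

h = 554.44 / 0.3086 = 1796.63 m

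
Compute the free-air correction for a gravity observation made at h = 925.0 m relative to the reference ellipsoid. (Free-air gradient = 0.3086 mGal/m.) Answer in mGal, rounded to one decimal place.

Free-air correction = 0.3086 × 925.0 = 285.5 mGal

285.5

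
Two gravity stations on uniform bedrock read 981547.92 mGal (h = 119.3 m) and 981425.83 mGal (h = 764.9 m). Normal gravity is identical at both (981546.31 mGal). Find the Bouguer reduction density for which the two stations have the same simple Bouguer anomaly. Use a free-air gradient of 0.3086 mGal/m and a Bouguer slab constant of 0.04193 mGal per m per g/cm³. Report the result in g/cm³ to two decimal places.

Δg_obs = 981425.83 − 981547.92 = -122.09 mGal over Δh = 764.9 − 119.3 = 645.6 m
Equal Bouguer anomalies ⇒ Δg_obs + (0.3086 − 0.04193ρ)·Δh = 0
0.3086 − 0.04193ρ = −Δg_obs/Δh = 0.18911
ρ = (0.3086 − 0.18911) / 0.04193 = 2.85 g/cm³

2.85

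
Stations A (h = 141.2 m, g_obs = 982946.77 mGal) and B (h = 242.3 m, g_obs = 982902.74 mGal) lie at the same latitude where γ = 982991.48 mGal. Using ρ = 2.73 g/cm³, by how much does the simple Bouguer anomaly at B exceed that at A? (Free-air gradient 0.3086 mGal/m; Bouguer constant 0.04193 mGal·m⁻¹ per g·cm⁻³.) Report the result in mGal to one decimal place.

Δg_SB(A) = 982946.77 − 982991.48 + 0.3086×141.2 − 0.04193×2.73×141.2 = -17.30 mGal
Δg_SB(B) = 982902.74 − 982991.48 + 0.3086×242.3 − 0.04193×2.73×242.3 = -41.70 mGal
Difference = -41.70 − (-17.30) = -24.40 mGal

-24.4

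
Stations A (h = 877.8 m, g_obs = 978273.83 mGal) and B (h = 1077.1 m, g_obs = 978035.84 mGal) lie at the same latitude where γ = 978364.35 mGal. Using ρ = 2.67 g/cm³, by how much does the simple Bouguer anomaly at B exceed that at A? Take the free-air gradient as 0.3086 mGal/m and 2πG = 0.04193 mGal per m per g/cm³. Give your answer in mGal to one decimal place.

Δg_SB(A) = 978273.83 − 978364.35 + 0.3086×877.8 − 0.04193×2.67×877.8 = 82.10 mGal
Δg_SB(B) = 978035.84 − 978364.35 + 0.3086×1077.1 − 0.04193×2.67×1077.1 = -116.70 mGal
Difference = -116.70 − (82.10) = -198.80 mGal

-198.8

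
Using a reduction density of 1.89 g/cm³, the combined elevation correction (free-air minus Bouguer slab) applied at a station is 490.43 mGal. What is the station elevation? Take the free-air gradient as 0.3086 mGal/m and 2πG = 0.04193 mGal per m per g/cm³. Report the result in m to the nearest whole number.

2138

Combined gradient = 0.3086 − 0.04193 × 1.89 = 0.2293523 mGal/m
h = 490.43 / 0.2293523 = 2138.33 m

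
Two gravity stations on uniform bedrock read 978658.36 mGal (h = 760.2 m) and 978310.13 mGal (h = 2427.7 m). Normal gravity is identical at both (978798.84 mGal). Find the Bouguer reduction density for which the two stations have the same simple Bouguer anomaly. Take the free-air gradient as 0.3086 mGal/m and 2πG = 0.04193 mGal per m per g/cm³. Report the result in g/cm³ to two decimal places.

Δg_obs = 978310.13 − 978658.36 = -348.23 mGal over Δh = 2427.7 − 760.2 = 1667.5 m
Equal Bouguer anomalies ⇒ Δg_obs + (0.3086 − 0.04193ρ)·Δh = 0
0.3086 − 0.04193ρ = −Δg_obs/Δh = 0.20883
ρ = (0.3086 − 0.20883) / 0.04193 = 2.38 g/cm³

2.38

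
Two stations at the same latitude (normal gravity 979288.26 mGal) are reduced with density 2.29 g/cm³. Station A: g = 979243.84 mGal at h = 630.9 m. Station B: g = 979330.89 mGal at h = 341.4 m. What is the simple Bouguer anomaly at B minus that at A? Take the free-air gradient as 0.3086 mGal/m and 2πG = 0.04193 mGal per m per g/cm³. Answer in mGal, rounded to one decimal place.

Δg_SB(A) = 979243.84 − 979288.26 + 0.3086×630.9 − 0.04193×2.29×630.9 = 89.70 mGal
Δg_SB(B) = 979330.89 − 979288.26 + 0.3086×341.4 − 0.04193×2.29×341.4 = 115.20 mGal
Difference = 115.20 − (89.70) = 25.50 mGal

25.5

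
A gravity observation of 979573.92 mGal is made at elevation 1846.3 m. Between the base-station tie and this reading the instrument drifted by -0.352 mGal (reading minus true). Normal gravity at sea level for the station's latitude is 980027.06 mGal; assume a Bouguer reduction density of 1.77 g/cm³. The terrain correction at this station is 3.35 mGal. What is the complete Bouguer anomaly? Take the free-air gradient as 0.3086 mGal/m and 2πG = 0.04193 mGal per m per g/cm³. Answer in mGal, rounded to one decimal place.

-16.7

Drift-corrected reading = 979573.92 − (-0.352) = 979574.272 mGal
Free-air correction = 0.3086 × 1846.3 = 569.77 mGal
Free-air anomaly = 979574.272 − 980027.06 + (569.77) = 116.982 mGal
Bouguer slab correction = 0.04193 × 1.77 × 1846.3 = 137.03 mGal
Simple Bouguer anomaly = 116.982 − (137.03) = -20.048 mGal
Complete Bouguer anomaly = -20.048 + 3.35 = -16.698 mGal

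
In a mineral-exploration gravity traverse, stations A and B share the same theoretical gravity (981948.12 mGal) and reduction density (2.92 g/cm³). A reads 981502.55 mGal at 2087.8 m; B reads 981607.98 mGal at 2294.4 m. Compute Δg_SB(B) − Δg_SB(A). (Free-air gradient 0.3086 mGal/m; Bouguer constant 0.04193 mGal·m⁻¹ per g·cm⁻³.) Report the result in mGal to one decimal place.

Δg_SB(A) = 981502.55 − 981948.12 + 0.3086×2087.8 − 0.04193×2.92×2087.8 = -56.90 mGal
Δg_SB(B) = 981607.98 − 981948.12 + 0.3086×2294.4 − 0.04193×2.92×2294.4 = 87.00 mGal
Difference = 87.00 − (-56.90) = 143.90 mGal

143.9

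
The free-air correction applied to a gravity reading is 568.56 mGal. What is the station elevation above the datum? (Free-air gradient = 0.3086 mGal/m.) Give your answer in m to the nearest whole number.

h = 568.56 / 0.3086 = 1842.38 m

1842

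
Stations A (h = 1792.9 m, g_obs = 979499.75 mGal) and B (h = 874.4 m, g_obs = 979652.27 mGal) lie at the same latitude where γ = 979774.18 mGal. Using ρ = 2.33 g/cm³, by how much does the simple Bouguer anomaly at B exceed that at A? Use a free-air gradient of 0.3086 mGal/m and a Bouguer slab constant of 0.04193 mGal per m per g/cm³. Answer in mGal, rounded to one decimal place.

-41.2

Δg_SB(A) = 979499.75 − 979774.18 + 0.3086×1792.9 − 0.04193×2.33×1792.9 = 103.70 mGal
Δg_SB(B) = 979652.27 − 979774.18 + 0.3086×874.4 − 0.04193×2.33×874.4 = 62.50 mGal
Difference = 62.50 − (103.70) = -41.20 mGal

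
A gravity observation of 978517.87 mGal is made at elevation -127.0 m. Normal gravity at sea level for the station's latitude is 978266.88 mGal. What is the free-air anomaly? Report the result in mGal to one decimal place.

211.8

Free-air correction = 0.3086 × -127.0 = -39.19 mGal
Free-air anomaly = 978517.87 − 978266.88 + (-39.19) = 211.80 mGal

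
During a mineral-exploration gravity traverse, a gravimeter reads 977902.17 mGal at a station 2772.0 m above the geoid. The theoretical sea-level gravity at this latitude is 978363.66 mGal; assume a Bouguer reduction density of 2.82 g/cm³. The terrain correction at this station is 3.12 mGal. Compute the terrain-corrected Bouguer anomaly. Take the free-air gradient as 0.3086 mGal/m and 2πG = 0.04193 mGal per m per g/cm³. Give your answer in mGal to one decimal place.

69.3

Free-air correction = 0.3086 × 2772.0 = 855.44 mGal
Free-air anomaly = 977902.17 − 978363.66 + (855.44) = 393.95 mGal
Bouguer slab correction = 0.04193 × 2.82 × 2772.0 = 327.77 mGal
Simple Bouguer anomaly = 393.95 − (327.77) = 66.18 mGal
Complete Bouguer anomaly = 66.18 + 3.12 = 69.30 mGal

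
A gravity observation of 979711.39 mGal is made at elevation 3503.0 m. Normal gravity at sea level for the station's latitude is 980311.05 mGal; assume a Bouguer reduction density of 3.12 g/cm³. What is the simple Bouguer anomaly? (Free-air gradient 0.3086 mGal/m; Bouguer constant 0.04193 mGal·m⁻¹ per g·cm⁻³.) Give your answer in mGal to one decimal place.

Free-air correction = 0.3086 × 3503.0 = 1081.03 mGal
Free-air anomaly = 979711.39 − 980311.05 + (1081.03) = 481.37 mGal
Bouguer slab correction = 0.04193 × 3.12 × 3503.0 = 458.27 mGal
Simple Bouguer anomaly = 481.37 − (458.27) = 23.10 mGal

23.1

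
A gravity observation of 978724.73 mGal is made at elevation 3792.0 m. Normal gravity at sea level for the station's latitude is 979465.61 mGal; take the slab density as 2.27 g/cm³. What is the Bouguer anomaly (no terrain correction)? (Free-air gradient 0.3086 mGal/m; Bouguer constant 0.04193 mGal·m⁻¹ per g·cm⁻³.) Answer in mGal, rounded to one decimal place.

68.4

Free-air correction = 0.3086 × 3792.0 = 1170.21 mGal
Free-air anomaly = 978724.73 − 979465.61 + (1170.21) = 429.33 mGal
Bouguer slab correction = 0.04193 × 2.27 × 3792.0 = 360.93 mGal
Simple Bouguer anomaly = 429.33 − (360.93) = 68.40 mGal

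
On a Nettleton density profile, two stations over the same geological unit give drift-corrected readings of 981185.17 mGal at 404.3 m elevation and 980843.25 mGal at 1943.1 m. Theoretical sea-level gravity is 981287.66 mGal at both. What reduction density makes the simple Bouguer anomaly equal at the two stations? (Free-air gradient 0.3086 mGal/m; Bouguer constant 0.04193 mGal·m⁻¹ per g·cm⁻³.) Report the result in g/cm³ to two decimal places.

Δg_obs = 980843.25 − 981185.17 = -341.92 mGal over Δh = 1943.1 − 404.3 = 1538.8 m
Equal Bouguer anomalies ⇒ Δg_obs + (0.3086 − 0.04193ρ)·Δh = 0
0.3086 − 0.04193ρ = −Δg_obs/Δh = 0.22220
ρ = (0.3086 − 0.22220) / 0.04193 = 2.06 g/cm³

2.06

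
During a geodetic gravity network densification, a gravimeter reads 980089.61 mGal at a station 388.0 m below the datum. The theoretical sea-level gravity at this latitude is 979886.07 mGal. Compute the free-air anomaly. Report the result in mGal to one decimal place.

83.8

Free-air correction = 0.3086 × -388.0 = -119.74 mGal
Free-air anomaly = 980089.61 − 979886.07 + (-119.74) = 83.80 mGal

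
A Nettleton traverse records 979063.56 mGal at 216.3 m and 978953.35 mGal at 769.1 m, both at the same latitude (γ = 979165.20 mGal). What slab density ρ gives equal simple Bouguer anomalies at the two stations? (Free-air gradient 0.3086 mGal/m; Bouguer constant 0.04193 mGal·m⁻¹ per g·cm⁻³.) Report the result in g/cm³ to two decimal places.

2.61

Δg_obs = 978953.35 − 979063.56 = -110.21 mGal over Δh = 769.1 − 216.3 = 552.8 m
Equal Bouguer anomalies ⇒ Δg_obs + (0.3086 − 0.04193ρ)·Δh = 0
0.3086 − 0.04193ρ = −Δg_obs/Δh = 0.19937
ρ = (0.3086 − 0.19937) / 0.04193 = 2.61 g/cm³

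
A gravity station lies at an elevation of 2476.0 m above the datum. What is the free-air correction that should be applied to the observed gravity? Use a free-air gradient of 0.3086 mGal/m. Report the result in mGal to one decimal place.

Free-air correction = 0.3086 × 2476.0 = 764.1 mGal

764.1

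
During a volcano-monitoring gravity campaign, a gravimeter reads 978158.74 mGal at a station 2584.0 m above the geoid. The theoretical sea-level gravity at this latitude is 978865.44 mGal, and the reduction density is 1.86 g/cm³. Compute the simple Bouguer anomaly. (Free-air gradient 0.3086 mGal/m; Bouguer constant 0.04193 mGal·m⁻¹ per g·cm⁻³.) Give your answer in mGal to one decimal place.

-110.8

Free-air correction = 0.3086 × 2584.0 = 797.42 mGal
Free-air anomaly = 978158.74 − 978865.44 + (797.42) = 90.72 mGal
Bouguer slab correction = 0.04193 × 1.86 × 2584.0 = 201.53 mGal
Simple Bouguer anomaly = 90.72 − (201.53) = -110.81 mGal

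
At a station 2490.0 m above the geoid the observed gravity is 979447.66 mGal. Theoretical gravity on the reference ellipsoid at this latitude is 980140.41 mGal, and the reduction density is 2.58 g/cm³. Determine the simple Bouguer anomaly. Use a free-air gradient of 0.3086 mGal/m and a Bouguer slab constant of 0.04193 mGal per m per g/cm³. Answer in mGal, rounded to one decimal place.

Free-air correction = 0.3086 × 2490.0 = 768.41 mGal
Free-air anomaly = 979447.66 − 980140.41 + (768.41) = 75.66 mGal
Bouguer slab correction = 0.04193 × 2.58 × 2490.0 = 269.37 mGal
Simple Bouguer anomaly = 75.66 − (269.37) = -193.71 mGal

-193.7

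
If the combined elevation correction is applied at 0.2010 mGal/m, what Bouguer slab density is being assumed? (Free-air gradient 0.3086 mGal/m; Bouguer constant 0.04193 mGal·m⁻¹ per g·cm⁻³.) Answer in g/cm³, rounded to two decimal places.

2.57

0.2010 = 0.3086 − 0.04193 × ρ
ρ = (0.3086 − 0.2010) / 0.04193 = 2.57 g/cm³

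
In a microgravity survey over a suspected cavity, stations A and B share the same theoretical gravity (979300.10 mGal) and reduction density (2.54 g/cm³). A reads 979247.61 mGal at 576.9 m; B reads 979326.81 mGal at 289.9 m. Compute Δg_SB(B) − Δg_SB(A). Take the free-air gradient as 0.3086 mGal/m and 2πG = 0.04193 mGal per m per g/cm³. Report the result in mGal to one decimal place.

21.2

Δg_SB(A) = 979247.61 − 979300.10 + 0.3086×576.9 − 0.04193×2.54×576.9 = 64.10 mGal
Δg_SB(B) = 979326.81 − 979300.10 + 0.3086×289.9 − 0.04193×2.54×289.9 = 85.30 mGal
Difference = 85.30 − (64.10) = 21.20 mGal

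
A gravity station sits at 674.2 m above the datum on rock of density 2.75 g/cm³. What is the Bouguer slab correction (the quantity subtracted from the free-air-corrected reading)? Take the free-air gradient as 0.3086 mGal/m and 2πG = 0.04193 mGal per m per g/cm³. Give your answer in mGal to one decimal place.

77.7

Bouguer slab correction = 0.04193 × 2.75 × 674.2 = 77.7 mGal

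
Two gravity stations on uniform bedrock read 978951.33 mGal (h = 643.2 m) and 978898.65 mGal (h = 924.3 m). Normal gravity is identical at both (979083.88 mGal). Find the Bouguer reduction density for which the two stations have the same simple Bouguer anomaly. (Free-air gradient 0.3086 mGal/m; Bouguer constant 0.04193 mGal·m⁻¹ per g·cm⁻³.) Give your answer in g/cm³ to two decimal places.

Δg_obs = 978898.65 − 978951.33 = -52.68 mGal over Δh = 924.3 − 643.2 = 281.1 m
Equal Bouguer anomalies ⇒ Δg_obs + (0.3086 − 0.04193ρ)·Δh = 0
0.3086 − 0.04193ρ = −Δg_obs/Δh = 0.18741
ρ = (0.3086 − 0.18741) / 0.04193 = 2.89 g/cm³

2.89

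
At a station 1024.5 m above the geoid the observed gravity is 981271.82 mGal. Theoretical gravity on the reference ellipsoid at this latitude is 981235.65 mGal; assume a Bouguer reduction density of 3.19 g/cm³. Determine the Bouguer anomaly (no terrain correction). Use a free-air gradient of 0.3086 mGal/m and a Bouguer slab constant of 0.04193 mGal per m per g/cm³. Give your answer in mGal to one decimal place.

215.3

Free-air correction = 0.3086 × 1024.5 = 316.16 mGal
Free-air anomaly = 981271.82 − 981235.65 + (316.16) = 352.33 mGal
Bouguer slab correction = 0.04193 × 3.19 × 1024.5 = 137.03 mGal
Simple Bouguer anomaly = 352.33 − (137.03) = 215.30 mGal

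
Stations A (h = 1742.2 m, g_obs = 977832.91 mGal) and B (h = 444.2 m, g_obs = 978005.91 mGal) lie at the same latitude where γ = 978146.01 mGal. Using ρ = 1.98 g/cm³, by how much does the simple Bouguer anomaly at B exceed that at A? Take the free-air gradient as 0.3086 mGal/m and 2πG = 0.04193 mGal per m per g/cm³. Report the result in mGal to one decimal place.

-119.8

Δg_SB(A) = 977832.91 − 978146.01 + 0.3086×1742.2 − 0.04193×1.98×1742.2 = 79.90 mGal
Δg_SB(B) = 978005.91 − 978146.01 + 0.3086×444.2 − 0.04193×1.98×444.2 = -39.90 mGal
Difference = -39.90 − (79.90) = -119.80 mGal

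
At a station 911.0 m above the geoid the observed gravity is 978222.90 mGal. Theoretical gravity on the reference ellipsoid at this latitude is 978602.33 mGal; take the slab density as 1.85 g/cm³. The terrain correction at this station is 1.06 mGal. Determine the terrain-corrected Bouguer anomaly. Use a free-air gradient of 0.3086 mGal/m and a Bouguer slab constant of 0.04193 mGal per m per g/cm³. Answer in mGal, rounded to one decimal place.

-167.9

Free-air correction = 0.3086 × 911.0 = 281.13 mGal
Free-air anomaly = 978222.90 − 978602.33 + (281.13) = -98.30 mGal
Bouguer slab correction = 0.04193 × 1.85 × 911.0 = 70.67 mGal
Simple Bouguer anomaly = -98.30 − (70.67) = -168.97 mGal
Complete Bouguer anomaly = -168.97 + 1.06 = -167.91 mGal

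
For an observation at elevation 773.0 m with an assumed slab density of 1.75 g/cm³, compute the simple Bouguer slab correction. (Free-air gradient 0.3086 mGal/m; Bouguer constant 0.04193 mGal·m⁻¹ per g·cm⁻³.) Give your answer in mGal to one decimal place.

56.7

Bouguer slab correction = 0.04193 × 1.75 × 773.0 = 56.7 mGal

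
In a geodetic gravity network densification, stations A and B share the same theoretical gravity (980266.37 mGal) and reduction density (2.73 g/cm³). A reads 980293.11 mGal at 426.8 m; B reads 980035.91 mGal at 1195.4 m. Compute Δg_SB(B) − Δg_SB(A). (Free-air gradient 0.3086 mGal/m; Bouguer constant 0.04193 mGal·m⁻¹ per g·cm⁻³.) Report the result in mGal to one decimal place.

-108.0

Δg_SB(A) = 980293.11 − 980266.37 + 0.3086×426.8 − 0.04193×2.73×426.8 = 109.60 mGal
Δg_SB(B) = 980035.91 − 980266.37 + 0.3086×1195.4 − 0.04193×2.73×1195.4 = 1.60 mGal
Difference = 1.60 − (109.60) = -108.00 mGal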